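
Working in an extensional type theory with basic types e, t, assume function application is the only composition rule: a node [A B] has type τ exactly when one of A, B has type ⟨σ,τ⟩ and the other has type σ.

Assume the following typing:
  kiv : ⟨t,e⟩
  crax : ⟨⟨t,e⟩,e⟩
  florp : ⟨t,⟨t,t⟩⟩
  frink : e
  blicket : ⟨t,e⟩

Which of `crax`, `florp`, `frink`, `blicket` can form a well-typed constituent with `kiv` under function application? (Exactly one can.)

crax — combines: crax : ⟨⟨t,e⟩,e⟩ takes kiv : ⟨t,e⟩ as argument, giving e.
florp : ⟨t,⟨t,t⟩⟩ — does not combine with kiv.
frink : e — does not combine with kiv.
blicket : ⟨t,e⟩ — does not combine with kiv.

crax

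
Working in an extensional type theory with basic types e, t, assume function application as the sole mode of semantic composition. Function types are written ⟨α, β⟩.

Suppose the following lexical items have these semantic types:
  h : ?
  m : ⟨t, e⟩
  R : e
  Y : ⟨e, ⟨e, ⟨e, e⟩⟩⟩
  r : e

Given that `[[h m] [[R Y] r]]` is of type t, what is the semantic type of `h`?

⟨⟨t, e⟩, ⟨⟨e, e⟩, t⟩⟩

[[h m] [[R Y] r]] must have type t. The sister [[R Y] r] has type ⟨e, e⟩; that is not a function onto t, so [h m] must be the functor, of type ⟨⟨e, e⟩, t⟩.
[h m] must have type ⟨⟨e, e⟩, t⟩. The sister m has type ⟨t, e⟩; that is not a function onto ⟨⟨e, e⟩, t⟩, so h must be the functor, of type ⟨⟨t, e⟩, ⟨⟨e, e⟩, t⟩⟩.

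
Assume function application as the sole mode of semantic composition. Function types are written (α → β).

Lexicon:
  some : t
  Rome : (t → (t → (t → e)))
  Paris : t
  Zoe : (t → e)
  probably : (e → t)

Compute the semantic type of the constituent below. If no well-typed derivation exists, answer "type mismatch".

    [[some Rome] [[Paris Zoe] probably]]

(t → e)

At [some Rome], Rome : (t → (t → (t → e))) takes some : t, giving (t → (t → e)).
At [Paris Zoe], Zoe : (t → e) takes Paris : t, giving e.
At [[Paris Zoe] probably], probably : (e → t) takes [Paris Zoe] : e, giving t.
At [[some Rome] [[Paris Zoe] probably]], [some Rome] : (t → (t → e)) takes [[Paris Zoe] probably] : t, giving (t → e).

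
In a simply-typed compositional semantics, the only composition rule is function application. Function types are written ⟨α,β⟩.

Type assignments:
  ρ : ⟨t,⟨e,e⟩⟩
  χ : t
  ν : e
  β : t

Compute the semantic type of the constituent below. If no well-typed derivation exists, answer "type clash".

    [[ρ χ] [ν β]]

[ρ χ]: functor ρ : ⟨t,⟨e,e⟩⟩, argument χ : t; result ⟨e,e⟩.
[ν β]: e and t cannot combine by function application — type clash.

type clash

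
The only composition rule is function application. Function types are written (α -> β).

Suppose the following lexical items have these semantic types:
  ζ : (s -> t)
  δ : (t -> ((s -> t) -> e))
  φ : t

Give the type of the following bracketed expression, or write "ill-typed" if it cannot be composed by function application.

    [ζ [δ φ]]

e

[δ φ] — δ of type (t -> ((s -> t) -> e)) combines with φ of type t: type ((s -> t) -> e).
[ζ [δ φ]] — [δ φ] of type ((s -> t) -> e) combines with ζ of type (s -> t): type e.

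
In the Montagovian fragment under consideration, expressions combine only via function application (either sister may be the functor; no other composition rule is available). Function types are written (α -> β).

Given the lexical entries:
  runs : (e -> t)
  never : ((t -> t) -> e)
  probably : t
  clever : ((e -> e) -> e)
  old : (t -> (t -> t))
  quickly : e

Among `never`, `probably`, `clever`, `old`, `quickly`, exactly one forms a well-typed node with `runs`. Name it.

quickly

never : ((t -> t) -> e) — does not combine with runs.
probably : t — does not combine with runs.
clever : ((e -> e) -> e) — does not combine with runs.
old : (t -> (t -> t)) — does not combine with runs.
quickly — combines: runs : (e -> t) takes quickly : e as argument, giving t.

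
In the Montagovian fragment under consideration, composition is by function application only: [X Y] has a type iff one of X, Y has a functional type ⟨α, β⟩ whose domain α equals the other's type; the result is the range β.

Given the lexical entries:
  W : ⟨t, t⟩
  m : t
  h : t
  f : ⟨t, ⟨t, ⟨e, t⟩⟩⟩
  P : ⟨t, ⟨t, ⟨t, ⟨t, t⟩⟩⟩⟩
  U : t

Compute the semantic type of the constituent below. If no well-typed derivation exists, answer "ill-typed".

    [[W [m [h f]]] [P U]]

ill-typed

[h f]: f is ⟨t, ⟨t, ⟨e, t⟩⟩⟩, h is t; result ⟨t, ⟨e, t⟩⟩.
[m [h f]]: [h f] is ⟨t, ⟨e, t⟩⟩, m is t; result ⟨e, t⟩.
[W [m [h f]]]: ⟨t, t⟩ and ⟨e, t⟩ cannot combine by function application — type clash.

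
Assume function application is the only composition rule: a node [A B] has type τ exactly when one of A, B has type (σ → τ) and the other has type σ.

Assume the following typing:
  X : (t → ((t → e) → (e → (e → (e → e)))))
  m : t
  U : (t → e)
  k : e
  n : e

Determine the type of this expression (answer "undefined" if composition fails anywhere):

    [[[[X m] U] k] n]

(e → e)

At [X m], X : (t → ((t → e) → (e → (e → (e → e))))) takes m : t, giving ((t → e) → (e → (e → (e → e)))).
At [[X m] U], [X m] : ((t → e) → (e → (e → (e → e)))) takes U : (t → e), giving (e → (e → (e → e))).
At [[[X m] U] k], [[X m] U] : (e → (e → (e → e))) takes k : e, giving (e → (e → e)).
At [[[[X m] U] k] n], [[[X m] U] k] : (e → (e → e)) takes n : e, giving (e → e).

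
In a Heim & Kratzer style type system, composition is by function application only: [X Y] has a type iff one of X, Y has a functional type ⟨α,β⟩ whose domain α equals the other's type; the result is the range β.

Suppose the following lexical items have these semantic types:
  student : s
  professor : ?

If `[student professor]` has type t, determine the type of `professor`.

⟨s,t⟩

[student professor] must have type t. The sister student has type s; that is not a function onto t, so professor must be the functor, of type ⟨s,t⟩.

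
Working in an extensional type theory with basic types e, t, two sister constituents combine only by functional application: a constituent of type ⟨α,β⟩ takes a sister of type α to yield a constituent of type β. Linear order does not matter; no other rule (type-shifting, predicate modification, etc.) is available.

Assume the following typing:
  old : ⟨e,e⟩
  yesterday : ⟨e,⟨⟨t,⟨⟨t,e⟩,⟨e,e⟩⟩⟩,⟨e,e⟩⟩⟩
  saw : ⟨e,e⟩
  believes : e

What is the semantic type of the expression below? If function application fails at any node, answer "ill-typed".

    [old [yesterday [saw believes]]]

ill-typed

[saw believes]: ⟨e,e⟩ applied to e yields e.
[yesterday [saw believes]]: ⟨e,⟨⟨t,⟨⟨t,e⟩,⟨e,e⟩⟩⟩,⟨e,e⟩⟩⟩ applied to e yields ⟨⟨t,⟨⟨t,e⟩,⟨e,e⟩⟩⟩,⟨e,e⟩⟩.
At [old [yesterday [saw believes]]]: neither ⟨e,e⟩ nor ⟨⟨t,⟨⟨t,e⟩,⟨e,e⟩⟩⟩,⟨e,e⟩⟩ can take the other as argument; the node is ill-typed.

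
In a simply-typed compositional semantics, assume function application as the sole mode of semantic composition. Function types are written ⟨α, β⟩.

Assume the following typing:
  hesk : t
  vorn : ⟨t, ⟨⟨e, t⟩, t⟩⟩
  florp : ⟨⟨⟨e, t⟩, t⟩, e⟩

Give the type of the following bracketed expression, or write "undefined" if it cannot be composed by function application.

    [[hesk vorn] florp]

e

[hesk vorn] — vorn of type ⟨t, ⟨⟨e, t⟩, t⟩⟩ combines with hesk of type t: type ⟨⟨e, t⟩, t⟩.
[[hesk vorn] florp] — florp of type ⟨⟨⟨e, t⟩, t⟩, e⟩ combines with [hesk vorn] of type ⟨⟨e, t⟩, t⟩: type e.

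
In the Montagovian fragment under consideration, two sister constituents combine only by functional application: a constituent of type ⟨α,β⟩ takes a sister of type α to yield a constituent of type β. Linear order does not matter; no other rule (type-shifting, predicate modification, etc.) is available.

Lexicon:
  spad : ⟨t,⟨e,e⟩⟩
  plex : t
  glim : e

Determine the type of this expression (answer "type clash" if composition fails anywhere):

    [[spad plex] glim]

e

[spad plex]: functor spad : ⟨t,⟨e,e⟩⟩, argument plex : t; result ⟨e,e⟩.
[[spad plex] glim]: functor [spad plex] : ⟨e,e⟩, argument glim : e; result e.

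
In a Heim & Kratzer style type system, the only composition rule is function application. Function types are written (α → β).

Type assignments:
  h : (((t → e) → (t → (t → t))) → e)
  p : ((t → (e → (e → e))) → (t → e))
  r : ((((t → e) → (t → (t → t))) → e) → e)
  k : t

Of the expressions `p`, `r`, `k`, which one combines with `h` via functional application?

r

p : ((t → (e → (e → e))) → (t → e)) — h needs ((t → e) → (t → (t → t))); p needs (t → (e → (e → e))); neither fits.
r — combines: r : ((((t → e) → (t → (t → t))) → e) → e) takes h : (((t → e) → (t → (t → t))) → e) as argument, giving e.
k : t — h needs ((t → e) → (t → (t → t))); k needs nothing (atomic); neither fits.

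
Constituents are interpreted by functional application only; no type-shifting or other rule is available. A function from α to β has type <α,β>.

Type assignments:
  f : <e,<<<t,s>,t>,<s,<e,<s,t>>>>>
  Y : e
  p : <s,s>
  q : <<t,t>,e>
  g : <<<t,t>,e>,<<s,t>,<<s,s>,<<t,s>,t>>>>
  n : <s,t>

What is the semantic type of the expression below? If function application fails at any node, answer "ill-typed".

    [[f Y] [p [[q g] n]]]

<s,<e,<s,t>>>

[f Y]: <e,<<<t,s>,t>,<s,<e,<s,t>>>>> applied to e yields <<<t,s>,t>,<s,<e,<s,t>>>>.
[q g]: <<<t,t>,e>,<<s,t>,<<s,s>,<<t,s>,t>>>> applied to <<t,t>,e> yields <<s,t>,<<s,s>,<<t,s>,t>>>.
[[q g] n]: <<s,t>,<<s,s>,<<t,s>,t>>> applied to <s,t> yields <<s,s>,<<t,s>,t>>.
[p [[q g] n]]: <<s,s>,<<t,s>,t>> applied to <s,s> yields <<t,s>,t>.
[[f Y] [p [[q g] n]]]: <<<t,s>,t>,<s,<e,<s,t>>>> applied to <<t,s>,t> yields <s,<e,<s,t>>>.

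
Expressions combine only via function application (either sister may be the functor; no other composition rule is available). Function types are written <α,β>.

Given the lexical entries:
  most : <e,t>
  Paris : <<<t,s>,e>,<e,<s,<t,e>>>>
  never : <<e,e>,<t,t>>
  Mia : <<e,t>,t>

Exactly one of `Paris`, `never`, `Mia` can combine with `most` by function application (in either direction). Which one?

Paris : <<<t,s>,e>,<e,<s,<t,e>>>> — neither side's domain matches the other.
never : <<e,e>,<t,t>> — neither side's domain matches the other.
Mia — combines: Mia : <<e,t>,t> takes most : <e,t> as argument, giving t.

Mia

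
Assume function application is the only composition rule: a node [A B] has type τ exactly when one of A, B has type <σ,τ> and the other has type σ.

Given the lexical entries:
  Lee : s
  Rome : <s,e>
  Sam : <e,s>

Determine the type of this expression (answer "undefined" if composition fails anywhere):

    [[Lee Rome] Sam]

s

[Lee Rome]: <s,e> applied to s yields e.
[[Lee Rome] Sam]: <e,s> applied to e yields s.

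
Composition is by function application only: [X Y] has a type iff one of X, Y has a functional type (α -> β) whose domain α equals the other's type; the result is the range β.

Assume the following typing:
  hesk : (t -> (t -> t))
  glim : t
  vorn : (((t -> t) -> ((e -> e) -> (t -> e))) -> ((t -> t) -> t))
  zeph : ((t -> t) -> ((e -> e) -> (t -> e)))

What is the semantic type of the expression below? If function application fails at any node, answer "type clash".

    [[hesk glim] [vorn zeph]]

[hesk glim] — hesk of type (t -> (t -> t)) combines with glim of type t: type (t -> t).
[vorn zeph] — vorn of type (((t -> t) -> ((e -> e) -> (t -> e))) -> ((t -> t) -> t)) combines with zeph of type ((t -> t) -> ((e -> e) -> (t -> e))): type ((t -> t) -> t).
[[hesk glim] [vorn zeph]] — [vorn zeph] of type ((t -> t) -> t) combines with [hesk glim] of type (t -> t): type t.

t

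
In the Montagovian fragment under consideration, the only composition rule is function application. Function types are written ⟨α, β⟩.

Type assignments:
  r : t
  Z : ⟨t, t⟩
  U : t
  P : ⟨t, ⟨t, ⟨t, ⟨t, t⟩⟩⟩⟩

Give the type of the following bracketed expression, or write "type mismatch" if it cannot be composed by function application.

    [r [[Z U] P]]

⟨t, ⟨t, t⟩⟩

At [Z U], Z : ⟨t, t⟩ takes U : t, giving t.
At [[Z U] P], P : ⟨t, ⟨t, ⟨t, ⟨t, t⟩⟩⟩⟩ takes [Z U] : t, giving ⟨t, ⟨t, ⟨t, t⟩⟩⟩.
At [r [[Z U] P]], [[Z U] P] : ⟨t, ⟨t, ⟨t, t⟩⟩⟩ takes r : t, giving ⟨t, ⟨t, t⟩⟩.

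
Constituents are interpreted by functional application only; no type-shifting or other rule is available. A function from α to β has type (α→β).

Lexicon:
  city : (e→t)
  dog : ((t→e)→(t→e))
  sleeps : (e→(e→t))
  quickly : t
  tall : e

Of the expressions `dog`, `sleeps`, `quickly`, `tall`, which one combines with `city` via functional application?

dog : ((t→e)→(t→e)) — neither side's domain matches the other.
sleeps : (e→(e→t)) — neither side's domain matches the other.
quickly : t — neither side's domain matches the other.
tall — combines: city : (e→t) takes tall : e as argument, giving t.

tall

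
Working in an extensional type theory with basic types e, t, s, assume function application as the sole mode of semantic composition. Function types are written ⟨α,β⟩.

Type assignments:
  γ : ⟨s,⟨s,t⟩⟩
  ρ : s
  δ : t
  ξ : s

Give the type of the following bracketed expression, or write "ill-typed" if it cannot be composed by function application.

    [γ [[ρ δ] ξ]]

ill-typed

[ρ δ]: s with t — neither is a function whose domain matches the other; composition fails here.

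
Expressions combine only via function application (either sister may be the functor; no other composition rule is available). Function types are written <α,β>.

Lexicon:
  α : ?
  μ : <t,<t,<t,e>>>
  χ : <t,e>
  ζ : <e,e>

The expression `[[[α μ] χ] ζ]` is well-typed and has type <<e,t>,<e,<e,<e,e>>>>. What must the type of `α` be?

<<t,<t,<t,e>>>,<<t,e>,<<e,e>,<<e,t>,<e,<e,<e,e>>>>>>>

For [[[α μ] χ] ζ] to have type <<e,t>,<e,<e,<e,e>>>> with ζ of type <e,e>, [[α μ] χ] must be the function: [[α μ] χ] : <<e,e>,<<e,t>,<e,<e,<e,e>>>>>.
For [[α μ] χ] to have type <<e,e>,<<e,t>,<e,<e,<e,e>>>>> with χ of type <t,e>, [α μ] must be the function: [α μ] : <<t,e>,<<e,e>,<<e,t>,<e,<e,<e,e>>>>>>.
For [α μ] to have type <<t,e>,<<e,e>,<<e,t>,<e,<e,<e,e>>>>>> with μ of type <t,<t,<t,e>>>, α must be the function: α : <<t,<t,<t,e>>>,<<t,e>,<<e,e>,<<e,t>,<e,<e,<e,e>>>>>>>.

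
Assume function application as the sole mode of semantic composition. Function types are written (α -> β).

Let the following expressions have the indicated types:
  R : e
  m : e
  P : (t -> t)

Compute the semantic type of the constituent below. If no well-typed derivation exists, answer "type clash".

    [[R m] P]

[R m]: e with e — neither is a function whose domain matches the other; composition fails here.

type clash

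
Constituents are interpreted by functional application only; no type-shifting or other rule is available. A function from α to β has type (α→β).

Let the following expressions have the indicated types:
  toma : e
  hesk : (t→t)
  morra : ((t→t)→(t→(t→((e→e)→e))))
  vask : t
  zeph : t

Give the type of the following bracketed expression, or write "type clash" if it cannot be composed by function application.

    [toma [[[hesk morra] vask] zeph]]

type clash

[hesk morra]: morra is ((t→t)→(t→(t→((e→e)→e)))), hesk is (t→t); result (t→(t→((e→e)→e))).
[[hesk morra] vask]: [hesk morra] is (t→(t→((e→e)→e))), vask is t; result (t→((e→e)→e)).
[[[hesk morra] vask] zeph]: [[hesk morra] vask] is (t→((e→e)→e)), zeph is t; result ((e→e)→e).
At [toma [[[hesk morra] vask] zeph]]: neither e nor ((e→e)→e) can take the other as argument; the node is ill-typed.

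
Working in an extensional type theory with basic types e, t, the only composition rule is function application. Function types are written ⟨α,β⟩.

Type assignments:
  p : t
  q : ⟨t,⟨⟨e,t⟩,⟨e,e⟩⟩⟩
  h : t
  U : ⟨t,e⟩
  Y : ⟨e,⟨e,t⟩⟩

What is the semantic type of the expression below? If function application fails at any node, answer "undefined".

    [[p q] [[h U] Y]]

⟨e,e⟩

At [p q], q : ⟨t,⟨⟨e,t⟩,⟨e,e⟩⟩⟩ takes p : t, giving ⟨⟨e,t⟩,⟨e,e⟩⟩.
At [h U], U : ⟨t,e⟩ takes h : t, giving e.
At [[h U] Y], Y : ⟨e,⟨e,t⟩⟩ takes [h U] : e, giving ⟨e,t⟩.
At [[p q] [[h U] Y]], [p q] : ⟨⟨e,t⟩,⟨e,e⟩⟩ takes [[h U] Y] : ⟨e,t⟩, giving ⟨e,e⟩.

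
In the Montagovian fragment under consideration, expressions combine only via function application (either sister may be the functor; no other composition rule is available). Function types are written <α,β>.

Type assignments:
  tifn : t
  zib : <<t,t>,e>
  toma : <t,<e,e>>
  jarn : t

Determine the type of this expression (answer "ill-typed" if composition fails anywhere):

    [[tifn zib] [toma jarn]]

[tifn zib]: t with <<t,t>,e> — neither is a function whose domain matches the other; composition fails here.

ill-typed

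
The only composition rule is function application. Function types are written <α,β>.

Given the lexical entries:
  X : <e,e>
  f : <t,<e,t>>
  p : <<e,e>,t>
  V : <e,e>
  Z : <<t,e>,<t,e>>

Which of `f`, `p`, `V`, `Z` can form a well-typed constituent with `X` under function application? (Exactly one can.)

f : <t,<e,t>> — neither side's domain matches the other.
p — combines: p : <<e,e>,t> takes X : <e,e> as argument, giving t.
V : <e,e> — neither side's domain matches the other.
Z : <<t,e>,<t,e>> — neither side's domain matches the other.

p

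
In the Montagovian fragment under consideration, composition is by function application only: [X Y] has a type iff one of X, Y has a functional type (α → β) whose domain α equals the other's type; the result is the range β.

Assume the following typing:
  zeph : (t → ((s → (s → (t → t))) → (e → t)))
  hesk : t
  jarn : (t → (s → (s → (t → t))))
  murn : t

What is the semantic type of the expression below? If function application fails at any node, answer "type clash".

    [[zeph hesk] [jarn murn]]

[zeph hesk]: (t → ((s → (s → (t → t))) → (e → t))) applied to t yields ((s → (s → (t → t))) → (e → t)).
[jarn murn]: (t → (s → (s → (t → t)))) applied to t yields (s → (s → (t → t))).
[[zeph hesk] [jarn murn]]: ((s → (s → (t → t))) → (e → t)) applied to (s → (s → (t → t))) yields (e → t).

(e → t)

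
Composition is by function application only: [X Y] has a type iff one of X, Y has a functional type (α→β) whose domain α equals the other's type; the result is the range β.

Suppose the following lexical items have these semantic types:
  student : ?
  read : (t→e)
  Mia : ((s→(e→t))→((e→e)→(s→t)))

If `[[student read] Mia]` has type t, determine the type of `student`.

[[student read] Mia] must have type t. The sister Mia has type ((s→(e→t))→((e→e)→(s→t))); that is not a function onto t, so [student read] must be the functor, of type (((s→(e→t))→((e→e)→(s→t)))→t).
[student read] must have type (((s→(e→t))→((e→e)→(s→t)))→t). The sister read has type (t→e); that is not a function onto (((s→(e→t))→((e→e)→(s→t)))→t), so student must be the functor, of type ((t→e)→(((s→(e→t))→((e→e)→(s→t)))→t)).

((t→e)→(((s→(e→t))→((e→e)→(s→t)))→t))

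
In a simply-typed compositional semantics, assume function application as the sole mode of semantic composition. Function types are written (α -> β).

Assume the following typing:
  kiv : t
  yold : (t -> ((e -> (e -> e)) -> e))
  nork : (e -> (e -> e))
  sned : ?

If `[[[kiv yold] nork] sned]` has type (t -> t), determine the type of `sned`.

(e -> (t -> t))

[[[kiv yold] nork] sned] must have type (t -> t). The sister [[kiv yold] nork] has type e; that is not a function onto (t -> t), so sned must be the functor, of type (e -> (t -> t)).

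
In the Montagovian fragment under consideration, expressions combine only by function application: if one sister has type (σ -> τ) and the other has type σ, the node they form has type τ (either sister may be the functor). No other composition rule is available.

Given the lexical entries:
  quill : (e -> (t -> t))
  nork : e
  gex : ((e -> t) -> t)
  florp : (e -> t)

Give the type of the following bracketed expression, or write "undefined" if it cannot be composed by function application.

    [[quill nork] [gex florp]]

[quill nork]: (e -> (t -> t)) applied to e yields (t -> t).
[gex florp]: ((e -> t) -> t) applied to (e -> t) yields t.
[[quill nork] [gex florp]]: (t -> t) applied to t yields t.

t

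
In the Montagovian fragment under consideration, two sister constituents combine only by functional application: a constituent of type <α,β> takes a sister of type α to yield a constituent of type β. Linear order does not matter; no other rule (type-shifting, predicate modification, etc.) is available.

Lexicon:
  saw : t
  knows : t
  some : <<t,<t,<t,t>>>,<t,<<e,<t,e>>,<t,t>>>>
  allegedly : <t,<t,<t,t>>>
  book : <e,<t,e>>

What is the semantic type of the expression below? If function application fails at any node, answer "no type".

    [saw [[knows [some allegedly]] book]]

[some allegedly]: <<t,<t,<t,t>>>,<t,<<e,<t,e>>,<t,t>>>> applied to <t,<t,<t,t>>> yields <t,<<e,<t,e>>,<t,t>>>.
[knows [some allegedly]]: <t,<<e,<t,e>>,<t,t>>> applied to t yields <<e,<t,e>>,<t,t>>.
[[knows [some allegedly]] book]: <<e,<t,e>>,<t,t>> applied to <e,<t,e>> yields <t,t>.
[saw [[knows [some allegedly]] book]]: <t,t> applied to t yields t.

t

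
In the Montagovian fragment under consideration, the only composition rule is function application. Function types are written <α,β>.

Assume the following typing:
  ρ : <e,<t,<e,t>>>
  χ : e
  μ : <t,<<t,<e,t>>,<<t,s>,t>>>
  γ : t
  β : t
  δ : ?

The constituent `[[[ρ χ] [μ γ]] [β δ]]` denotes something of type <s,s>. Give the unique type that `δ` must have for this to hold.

[[[ρ χ] [μ γ]] [β δ]] must have type <s,s>. The sister [[ρ χ] [μ γ]] has type <<t,s>,t>; that is not a function onto <s,s>, so [β δ] must be the functor, of type <<<t,s>,t>,<s,s>>.
[β δ] must have type <<<t,s>,t>,<s,s>>. The sister β has type t; that is not a function onto <<<t,s>,t>,<s,s>>, so δ must be the functor, of type <t,<<<t,s>,t>,<s,s>>>.

<t,<<<t,s>,t>,<s,s>>>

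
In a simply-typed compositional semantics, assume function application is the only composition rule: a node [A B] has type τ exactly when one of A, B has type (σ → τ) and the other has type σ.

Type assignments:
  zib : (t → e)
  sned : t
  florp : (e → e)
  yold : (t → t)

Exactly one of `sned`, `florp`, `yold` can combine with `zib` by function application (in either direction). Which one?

sned — combines: zib : (t → e) takes sned : t as argument, giving e.
florp : (e → e) — does not combine with zib.
yold : (t → t) — does not combine with zib.

sned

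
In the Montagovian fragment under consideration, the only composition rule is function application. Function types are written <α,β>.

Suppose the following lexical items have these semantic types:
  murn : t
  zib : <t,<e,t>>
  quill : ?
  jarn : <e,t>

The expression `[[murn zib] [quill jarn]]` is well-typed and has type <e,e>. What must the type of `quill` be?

<<e,t>,<<e,t>,<e,e>>>

[[murn zib] [quill jarn]] is required to be <e,e>. [murn zib] : <e,t> cannot yield <e,e> as functor, so [quill jarn] : <<e,t>,<e,e>>.
[quill jarn] is required to be <<e,t>,<e,e>>. jarn : <e,t> cannot yield <<e,t>,<e,e>> as functor, so quill : <<e,t>,<<e,t>,<e,e>>>.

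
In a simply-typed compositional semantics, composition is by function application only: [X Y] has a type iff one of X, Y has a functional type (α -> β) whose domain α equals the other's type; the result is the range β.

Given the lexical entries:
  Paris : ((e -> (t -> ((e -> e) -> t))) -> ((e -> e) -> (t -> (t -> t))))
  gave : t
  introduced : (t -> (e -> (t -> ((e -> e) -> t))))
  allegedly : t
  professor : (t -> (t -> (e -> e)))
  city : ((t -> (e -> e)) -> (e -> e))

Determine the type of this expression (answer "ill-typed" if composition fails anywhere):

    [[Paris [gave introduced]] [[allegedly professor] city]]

[gave introduced]: introduced is (t -> (e -> (t -> ((e -> e) -> t)))), gave is t; result (e -> (t -> ((e -> e) -> t))).
[Paris [gave introduced]]: Paris is ((e -> (t -> ((e -> e) -> t))) -> ((e -> e) -> (t -> (t -> t)))), [gave introduced] is (e -> (t -> ((e -> e) -> t))); result ((e -> e) -> (t -> (t -> t))).
[allegedly professor]: professor is (t -> (t -> (e -> e))), allegedly is t; result (t -> (e -> e)).
[[allegedly professor] city]: city is ((t -> (e -> e)) -> (e -> e)), [allegedly professor] is (t -> (e -> e)); result (e -> e).
[[Paris [gave introduced]] [[allegedly professor] city]]: [Paris [gave introduced]] is ((e -> e) -> (t -> (t -> t))), [[allegedly professor] city] is (e -> e); result (t -> (t -> t)).

(t -> (t -> t))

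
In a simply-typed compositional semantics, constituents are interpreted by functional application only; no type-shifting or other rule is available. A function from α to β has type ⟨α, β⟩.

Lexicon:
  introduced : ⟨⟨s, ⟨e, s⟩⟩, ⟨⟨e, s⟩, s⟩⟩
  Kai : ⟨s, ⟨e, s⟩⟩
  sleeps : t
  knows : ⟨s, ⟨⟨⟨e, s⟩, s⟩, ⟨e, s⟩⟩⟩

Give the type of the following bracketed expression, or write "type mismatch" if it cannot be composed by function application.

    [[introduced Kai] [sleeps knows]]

type mismatch

[introduced Kai]: introduced is ⟨⟨s, ⟨e, s⟩⟩, ⟨⟨e, s⟩, s⟩⟩, Kai is ⟨s, ⟨e, s⟩⟩; result ⟨⟨e, s⟩, s⟩.
[sleeps knows]: t with ⟨s, ⟨⟨⟨e, s⟩, s⟩, ⟨e, s⟩⟩⟩ — neither is a function whose domain matches the other; composition fails here.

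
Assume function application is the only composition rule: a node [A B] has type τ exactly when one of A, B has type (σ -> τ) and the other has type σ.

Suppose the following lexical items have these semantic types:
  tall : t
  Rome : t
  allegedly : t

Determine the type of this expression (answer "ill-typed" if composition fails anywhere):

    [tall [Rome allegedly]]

At [Rome allegedly]: neither t nor t can take the other as argument; the node is ill-typed.

ill-typed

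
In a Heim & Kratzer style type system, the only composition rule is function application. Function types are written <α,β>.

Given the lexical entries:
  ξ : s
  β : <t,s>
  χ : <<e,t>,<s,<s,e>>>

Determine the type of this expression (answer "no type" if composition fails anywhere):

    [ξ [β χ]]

[β χ]: <t,s> with <<e,t>,<s,<s,e>>> — neither is a function whose domain matches the other; composition fails here.

no type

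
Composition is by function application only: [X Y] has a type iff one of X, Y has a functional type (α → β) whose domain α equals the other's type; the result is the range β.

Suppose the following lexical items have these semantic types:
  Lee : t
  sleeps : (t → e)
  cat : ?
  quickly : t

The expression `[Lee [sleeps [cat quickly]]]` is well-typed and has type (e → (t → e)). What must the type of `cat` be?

At [Lee [sleeps [cat quickly]]] (required: (e → (t → e))): Lee is t, which is not a function with range (e → (t → e)); hence [sleeps [cat quickly]] is the functor — type (t → (e → (t → e))).
At [sleeps [cat quickly]] (required: (t → (e → (t → e)))): sleeps is (t → e), which is not a function with range (t → (e → (t → e))); hence [cat quickly] is the functor — type ((t → e) → (t → (e → (t → e)))).
At [cat quickly] (required: ((t → e) → (t → (e → (t → e))))): quickly is t, which is not a function with range ((t → e) → (t → (e → (t → e)))); hence cat is the functor — type (t → ((t → e) → (t → (e → (t → e))))).

(t → ((t → e) → (t → (e → (t → e)))))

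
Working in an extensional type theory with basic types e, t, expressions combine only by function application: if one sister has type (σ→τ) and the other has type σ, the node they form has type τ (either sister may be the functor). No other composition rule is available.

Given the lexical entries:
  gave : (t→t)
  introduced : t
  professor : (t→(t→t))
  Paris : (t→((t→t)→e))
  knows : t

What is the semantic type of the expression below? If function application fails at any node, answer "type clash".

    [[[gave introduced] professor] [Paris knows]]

At [gave introduced], gave : (t→t) takes introduced : t, giving t.
At [[gave introduced] professor], professor : (t→(t→t)) takes [gave introduced] : t, giving (t→t).
At [Paris knows], Paris : (t→((t→t)→e)) takes knows : t, giving ((t→t)→e).
At [[[gave introduced] professor] [Paris knows]], [Paris knows] : ((t→t)→e) takes [[gave introduced] professor] : (t→t), giving e.

e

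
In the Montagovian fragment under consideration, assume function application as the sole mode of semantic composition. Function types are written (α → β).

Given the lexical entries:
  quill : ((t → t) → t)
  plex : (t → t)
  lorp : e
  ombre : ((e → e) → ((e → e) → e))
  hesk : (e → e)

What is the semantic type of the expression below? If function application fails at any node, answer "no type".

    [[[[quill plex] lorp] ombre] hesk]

no type

At [quill plex], quill : ((t → t) → t) takes plex : (t → t), giving t.
[[quill plex] lorp]: t and e cannot combine by function application — type clash.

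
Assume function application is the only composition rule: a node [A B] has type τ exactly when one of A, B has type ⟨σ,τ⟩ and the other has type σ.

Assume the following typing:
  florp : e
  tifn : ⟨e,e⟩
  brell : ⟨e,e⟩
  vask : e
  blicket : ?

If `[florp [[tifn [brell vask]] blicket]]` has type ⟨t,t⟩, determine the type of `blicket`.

⟨e,⟨e,⟨t,t⟩⟩⟩

[florp [[tifn [brell vask]] blicket]] must have type ⟨t,t⟩. The sister florp has type e; that is not a function onto ⟨t,t⟩, so [[tifn [brell vask]] blicket] must be the functor, of type ⟨e,⟨t,t⟩⟩.
[[tifn [brell vask]] blicket] must have type ⟨e,⟨t,t⟩⟩. The sister [tifn [brell vask]] has type e; that is not a function onto ⟨e,⟨t,t⟩⟩, so blicket must be the functor, of type ⟨e,⟨e,⟨t,t⟩⟩⟩.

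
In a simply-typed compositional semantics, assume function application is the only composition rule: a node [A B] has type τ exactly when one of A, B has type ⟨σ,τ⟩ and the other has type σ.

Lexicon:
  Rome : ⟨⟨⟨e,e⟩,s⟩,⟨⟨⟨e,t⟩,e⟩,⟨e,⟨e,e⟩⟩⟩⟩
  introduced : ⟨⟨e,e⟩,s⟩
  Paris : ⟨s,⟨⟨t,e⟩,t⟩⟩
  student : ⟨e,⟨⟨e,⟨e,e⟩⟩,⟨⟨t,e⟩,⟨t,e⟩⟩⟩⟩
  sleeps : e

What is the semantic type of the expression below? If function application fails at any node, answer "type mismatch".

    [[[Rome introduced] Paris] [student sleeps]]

type mismatch

At [Rome introduced], Rome : ⟨⟨⟨e,e⟩,s⟩,⟨⟨⟨e,t⟩,e⟩,⟨e,⟨e,e⟩⟩⟩⟩ takes introduced : ⟨⟨e,e⟩,s⟩, giving ⟨⟨⟨e,t⟩,e⟩,⟨e,⟨e,e⟩⟩⟩.
At [[Rome introduced] Paris]: neither ⟨⟨⟨e,t⟩,e⟩,⟨e,⟨e,e⟩⟩⟩ nor ⟨s,⟨⟨t,e⟩,t⟩⟩ can take the other as argument; the node is ill-typed.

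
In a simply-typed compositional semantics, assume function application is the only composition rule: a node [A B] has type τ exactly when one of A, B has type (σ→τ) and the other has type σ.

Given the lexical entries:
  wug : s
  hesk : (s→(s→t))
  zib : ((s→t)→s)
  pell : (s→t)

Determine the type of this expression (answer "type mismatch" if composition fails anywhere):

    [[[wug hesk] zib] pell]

t

[wug hesk]: hesk is (s→(s→t)), wug is s; result (s→t).
[[wug hesk] zib]: zib is ((s→t)→s), [wug hesk] is (s→t); result s.
[[[wug hesk] zib] pell]: pell is (s→t), [[wug hesk] zib] is s; result t.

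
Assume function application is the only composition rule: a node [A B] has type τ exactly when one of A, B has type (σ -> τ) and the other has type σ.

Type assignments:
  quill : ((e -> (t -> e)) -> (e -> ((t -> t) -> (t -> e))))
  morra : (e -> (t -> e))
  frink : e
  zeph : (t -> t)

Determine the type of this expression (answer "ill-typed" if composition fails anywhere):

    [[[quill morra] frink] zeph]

At [quill morra], quill : ((e -> (t -> e)) -> (e -> ((t -> t) -> (t -> e)))) takes morra : (e -> (t -> e)), giving (e -> ((t -> t) -> (t -> e))).
At [[quill morra] frink], [quill morra] : (e -> ((t -> t) -> (t -> e))) takes frink : e, giving ((t -> t) -> (t -> e)).
At [[[quill morra] frink] zeph], [[quill morra] frink] : ((t -> t) -> (t -> e)) takes zeph : (t -> t), giving (t -> e).

(t -> e)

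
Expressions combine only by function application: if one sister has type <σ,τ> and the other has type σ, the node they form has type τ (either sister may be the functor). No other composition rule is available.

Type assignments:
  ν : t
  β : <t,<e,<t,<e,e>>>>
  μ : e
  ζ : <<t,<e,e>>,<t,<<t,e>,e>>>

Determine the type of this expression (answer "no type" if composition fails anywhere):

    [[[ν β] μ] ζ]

<t,<<t,e>,e>>

[ν β]: <t,<e,<t,<e,e>>>> applied to t yields <e,<t,<e,e>>>.
[[ν β] μ]: <e,<t,<e,e>>> applied to e yields <t,<e,e>>.
[[[ν β] μ] ζ]: <<t,<e,e>>,<t,<<t,e>,e>>> applied to <t,<e,e>> yields <t,<<t,e>,e>>.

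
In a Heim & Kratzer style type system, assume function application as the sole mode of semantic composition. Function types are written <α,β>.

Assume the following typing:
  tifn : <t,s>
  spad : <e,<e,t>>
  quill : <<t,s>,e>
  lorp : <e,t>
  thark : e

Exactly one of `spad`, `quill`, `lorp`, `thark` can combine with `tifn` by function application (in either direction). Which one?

spad : <e,<e,t>> — neither side's domain matches the other.
quill — combines: quill : <<t,s>,e> takes tifn : <t,s> as argument, giving e.
lorp : <e,t> — neither side's domain matches the other.
thark : e — neither side's domain matches the other.

quill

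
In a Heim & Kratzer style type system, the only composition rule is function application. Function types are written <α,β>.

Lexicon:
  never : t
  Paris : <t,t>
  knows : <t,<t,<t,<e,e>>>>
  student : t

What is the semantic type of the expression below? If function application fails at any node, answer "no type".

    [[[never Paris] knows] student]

[never Paris]: Paris is <t,t>, never is t; result t.
[[never Paris] knows]: knows is <t,<t,<t,<e,e>>>>, [never Paris] is t; result <t,<t,<e,e>>>.
[[[never Paris] knows] student]: [[never Paris] knows] is <t,<t,<e,e>>>, student is t; result <t,<e,e>>.

<t,<e,e>>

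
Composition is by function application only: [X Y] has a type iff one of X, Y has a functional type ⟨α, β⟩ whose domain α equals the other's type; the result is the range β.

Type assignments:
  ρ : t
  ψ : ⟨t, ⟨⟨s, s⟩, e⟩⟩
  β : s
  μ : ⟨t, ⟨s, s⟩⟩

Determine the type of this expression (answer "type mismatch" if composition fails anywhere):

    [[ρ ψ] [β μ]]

At [ρ ψ], ψ : ⟨t, ⟨⟨s, s⟩, e⟩⟩ takes ρ : t, giving ⟨⟨s, s⟩, e⟩.
[β μ]: s with ⟨t, ⟨s, s⟩⟩ — neither is a function whose domain matches the other; composition fails here.

type mismatch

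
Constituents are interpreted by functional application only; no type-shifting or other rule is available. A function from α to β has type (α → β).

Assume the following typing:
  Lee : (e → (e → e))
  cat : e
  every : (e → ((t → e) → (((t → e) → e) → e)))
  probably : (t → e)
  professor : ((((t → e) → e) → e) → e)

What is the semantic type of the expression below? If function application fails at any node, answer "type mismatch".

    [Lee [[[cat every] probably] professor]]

[cat every]: every is (e → ((t → e) → (((t → e) → e) → e))), cat is e; result ((t → e) → (((t → e) → e) → e)).
[[cat every] probably]: [cat every] is ((t → e) → (((t → e) → e) → e)), probably is (t → e); result (((t → e) → e) → e).
[[[cat every] probably] professor]: professor is ((((t → e) → e) → e) → e), [[cat every] probably] is (((t → e) → e) → e); result e.
[Lee [[[cat every] probably] professor]]: Lee is (e → (e → e)), [[[cat every] probably] professor] is e; result (e → e).

(e → e)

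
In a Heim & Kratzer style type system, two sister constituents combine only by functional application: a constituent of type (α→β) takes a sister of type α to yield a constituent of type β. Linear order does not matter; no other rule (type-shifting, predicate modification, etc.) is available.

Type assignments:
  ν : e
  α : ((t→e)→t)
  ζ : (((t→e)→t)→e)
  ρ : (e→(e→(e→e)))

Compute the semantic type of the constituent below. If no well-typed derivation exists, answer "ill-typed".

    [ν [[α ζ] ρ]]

[α ζ]: (((t→e)→t)→e) applied to ((t→e)→t) yields e.
[[α ζ] ρ]: (e→(e→(e→e))) applied to e yields (e→(e→e)).
[ν [[α ζ] ρ]]: (e→(e→e)) applied to e yields (e→e).

(e→e)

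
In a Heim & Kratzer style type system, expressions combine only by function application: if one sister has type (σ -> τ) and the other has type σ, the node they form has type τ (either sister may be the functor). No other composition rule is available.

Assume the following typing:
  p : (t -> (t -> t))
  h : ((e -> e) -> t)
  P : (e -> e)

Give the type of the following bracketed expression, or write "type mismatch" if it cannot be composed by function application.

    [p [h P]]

[h P]: functor h : ((e -> e) -> t), argument P : (e -> e); result t.
[p [h P]]: functor p : (t -> (t -> t)), argument [h P] : t; result (t -> t).

(t -> t)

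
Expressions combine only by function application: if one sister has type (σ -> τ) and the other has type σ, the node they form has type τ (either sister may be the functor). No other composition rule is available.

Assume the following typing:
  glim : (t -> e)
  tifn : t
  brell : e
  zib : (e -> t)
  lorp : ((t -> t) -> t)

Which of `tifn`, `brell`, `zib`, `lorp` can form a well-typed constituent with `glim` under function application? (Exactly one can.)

tifn

tifn — combines: glim : (t -> e) takes tifn : t as argument, giving e.
brell : e — no; glim wants t, and brell wants nothing (atomic).
zib : (e -> t) — no; glim wants t, and zib wants e.
lorp : ((t -> t) -> t) — no; glim wants t, and lorp wants (t -> t).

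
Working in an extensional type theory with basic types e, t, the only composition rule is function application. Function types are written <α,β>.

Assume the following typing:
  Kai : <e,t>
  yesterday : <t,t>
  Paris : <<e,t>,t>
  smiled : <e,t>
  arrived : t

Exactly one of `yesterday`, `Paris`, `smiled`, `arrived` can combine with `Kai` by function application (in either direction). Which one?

yesterday : <t,t> — no; Kai wants e, and yesterday wants t.
Paris — combines: Paris : <<e,t>,t> takes Kai : <e,t> as argument, giving t.
smiled : <e,t> — no; Kai wants e, and smiled wants e.
arrived : t — no; Kai wants e, and arrived wants nothing (atomic).

Paris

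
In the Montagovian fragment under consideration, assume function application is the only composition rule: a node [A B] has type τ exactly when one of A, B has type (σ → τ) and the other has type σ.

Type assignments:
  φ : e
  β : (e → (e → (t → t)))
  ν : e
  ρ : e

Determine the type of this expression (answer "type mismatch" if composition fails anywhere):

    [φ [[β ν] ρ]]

type mismatch

[β ν]: (e → (e → (t → t))) applied to e yields (e → (t → t)).
[[β ν] ρ]: (e → (t → t)) applied to e yields (t → t).
[φ [[β ν] ρ]]: e and (t → t) cannot combine by function application — type clash.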